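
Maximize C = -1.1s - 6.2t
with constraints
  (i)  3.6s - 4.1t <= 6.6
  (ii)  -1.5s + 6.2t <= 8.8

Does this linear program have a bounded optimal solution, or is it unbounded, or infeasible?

From the feasible point (100/21, 18/7), moving in the direction (-6.2, -1.5) keeps every constraint satisfied while C increases without bound.

unbounded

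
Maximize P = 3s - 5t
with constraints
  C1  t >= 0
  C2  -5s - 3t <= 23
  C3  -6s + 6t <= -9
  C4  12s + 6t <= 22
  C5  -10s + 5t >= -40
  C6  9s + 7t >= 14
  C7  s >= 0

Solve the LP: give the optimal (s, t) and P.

s = 11/6, t = 0, maximum P = 11/2

Extreme points and P = 3s - 5t:
  (11/6, 0) → P = 11/2
  (14/9, 0) → P = 14/3
  (31/18, 2/9) → P = 73/18
  (49/32, 1/32) → P = 71/16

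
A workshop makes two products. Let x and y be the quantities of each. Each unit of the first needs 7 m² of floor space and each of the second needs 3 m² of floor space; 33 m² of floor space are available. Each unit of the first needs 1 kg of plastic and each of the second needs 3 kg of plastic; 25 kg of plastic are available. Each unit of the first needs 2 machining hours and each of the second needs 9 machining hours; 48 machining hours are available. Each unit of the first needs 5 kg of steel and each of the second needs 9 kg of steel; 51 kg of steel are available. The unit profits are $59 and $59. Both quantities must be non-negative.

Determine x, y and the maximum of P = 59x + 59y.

x = 3, y = 4, maximum P = 413

Vertices and P = 59x + 59y:
  (0, 0) → P = 0
  (0, 16/3) → P = 944/3
  (33/7, 0) → P = 1947/7
  (3, 4) → P = 413
  (1, 46/9) → P = 3245/9

The optimum lies where 7x + 3y = 33 and 5x + 9y = 51.
Solving simultaneously gives x = 3, y = 4.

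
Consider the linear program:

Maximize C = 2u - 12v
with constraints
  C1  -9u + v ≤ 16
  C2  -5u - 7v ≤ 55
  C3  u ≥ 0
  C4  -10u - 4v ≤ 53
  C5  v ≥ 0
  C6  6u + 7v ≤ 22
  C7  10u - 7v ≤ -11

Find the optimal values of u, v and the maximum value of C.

Feasible corners and C = 2u - 12v:
  (0, 22/7) → C = -264/7
  (0, 11/7) → C = -132/7
  (11/16, 143/56) → C = -1639/56

u = 0, v = 11/7, maximum C = -132/7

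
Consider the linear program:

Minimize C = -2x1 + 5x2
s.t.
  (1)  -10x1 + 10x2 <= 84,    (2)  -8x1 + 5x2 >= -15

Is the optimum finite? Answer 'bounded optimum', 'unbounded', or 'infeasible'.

From the feasible point (19, 137/5), moving in the direction (-10, -10) keeps every constraint satisfied while C decreases without bound.

unbounded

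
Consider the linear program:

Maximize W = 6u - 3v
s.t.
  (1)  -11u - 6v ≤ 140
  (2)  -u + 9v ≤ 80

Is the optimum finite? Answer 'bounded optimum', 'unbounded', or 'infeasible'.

From the feasible point (-116/7, 148/21), moving in the direction (9, 1) keeps every constraint satisfied while W increases without bound.

unbounded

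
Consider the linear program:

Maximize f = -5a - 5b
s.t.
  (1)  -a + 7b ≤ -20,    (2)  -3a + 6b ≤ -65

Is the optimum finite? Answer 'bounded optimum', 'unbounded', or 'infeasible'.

From the feasible point (67/3, 1/3), moving in the direction (-6, -3) keeps every constraint satisfied while f increases without bound.

unbounded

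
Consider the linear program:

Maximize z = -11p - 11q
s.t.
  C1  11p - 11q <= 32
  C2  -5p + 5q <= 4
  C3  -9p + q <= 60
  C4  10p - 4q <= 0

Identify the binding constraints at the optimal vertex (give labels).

Feasible corners and z = -11p - 11q:
  (-173/22, -237/22) → z = 205
  (-64/33, -160/33) → z = 224/3
  (-37/5, -33/5) → z = 154
  (8/15, 4/3) → z = -308/15

The maximum is at (-173/22, -237/22). Substituting into each constraint, equality holds for C1 and C3; the remaining constraints have slack.

C1 and C3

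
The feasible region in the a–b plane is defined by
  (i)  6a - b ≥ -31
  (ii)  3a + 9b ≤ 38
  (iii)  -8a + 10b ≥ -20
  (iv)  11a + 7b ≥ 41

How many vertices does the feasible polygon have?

3

The feasible vertices (each the meet of two boundaries and inside every other half-plane) are:
  (280/51, 122/51)
  (103/78, 295/78)
  (275/83, 54/83)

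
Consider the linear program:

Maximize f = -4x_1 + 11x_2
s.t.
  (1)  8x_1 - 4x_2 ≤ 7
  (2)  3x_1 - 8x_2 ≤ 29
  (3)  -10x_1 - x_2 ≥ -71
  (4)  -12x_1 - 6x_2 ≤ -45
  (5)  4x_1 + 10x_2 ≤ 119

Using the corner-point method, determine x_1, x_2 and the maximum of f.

The optimum lies where -12x_1 - 6x_2 = -45 and 4x_1 + 10x_2 = 119.
Solving simultaneously gives x_1 = -11/4, x_2 = 13.

x_1 = -11/4, x_2 = 13, maximum f = 154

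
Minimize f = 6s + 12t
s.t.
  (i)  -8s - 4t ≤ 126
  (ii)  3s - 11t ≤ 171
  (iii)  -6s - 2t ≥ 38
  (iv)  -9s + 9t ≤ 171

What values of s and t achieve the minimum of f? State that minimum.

Feasible corners and f = 6s + 12t:
  (-351/50, -873/50) → f = -6291/25
  (-101/6, 13/6) → f = -75
  (-19/18, -95/6) → f = -589/3
  (-19/2, 19/2) → f = 57

s = -351/50, t = -873/50, minimum f = -6291/25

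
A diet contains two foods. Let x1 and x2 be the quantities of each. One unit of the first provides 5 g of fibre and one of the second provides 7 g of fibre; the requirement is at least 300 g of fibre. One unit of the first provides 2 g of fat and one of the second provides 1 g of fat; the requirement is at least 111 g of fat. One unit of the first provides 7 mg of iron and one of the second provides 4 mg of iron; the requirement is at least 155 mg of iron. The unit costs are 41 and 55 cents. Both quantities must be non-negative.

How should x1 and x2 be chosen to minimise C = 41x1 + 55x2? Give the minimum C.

x1 = 53, x2 = 5, minimum C = 2448

Extreme points and C = 41x1 + 55x2:
  (0, 111) → C = 6105
  (60, 0) → C = 2460
  (53, 5) → C = 2448
The feasible region is unbounded (it extends along (0, 1), (1, 0)), but C strictly increases along every unbounded feasible direction, so there is no improving ray and the minimum is attained at a vertex.

At the optimal vertex, 5x1 + 7x2 = 300 and 2x1 + x2 = 111.
Solving simultaneously gives x1 = 53, x2 = 5.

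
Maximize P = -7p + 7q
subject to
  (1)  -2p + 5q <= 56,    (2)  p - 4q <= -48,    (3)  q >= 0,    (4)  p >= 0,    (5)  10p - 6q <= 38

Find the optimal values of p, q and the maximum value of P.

Vertices and P = -7p + 7q:
  (16/3, 40/3) → P = 56
  (263/19, 318/19) → P = 385/19
  (220/17, 259/17) → P = 273/17

At the optimal vertex, -2p + 5q = 56 and p - 4q = -48.
Solving simultaneously gives p = 16/3, q = 40/3.

p = 16/3, q = 40/3, maximum P = 56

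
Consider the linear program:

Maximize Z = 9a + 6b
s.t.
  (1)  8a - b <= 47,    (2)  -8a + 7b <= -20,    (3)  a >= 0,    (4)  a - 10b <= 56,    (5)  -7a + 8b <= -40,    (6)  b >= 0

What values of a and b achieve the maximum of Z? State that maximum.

a = 112/19, b = 3/19, maximum Z = 54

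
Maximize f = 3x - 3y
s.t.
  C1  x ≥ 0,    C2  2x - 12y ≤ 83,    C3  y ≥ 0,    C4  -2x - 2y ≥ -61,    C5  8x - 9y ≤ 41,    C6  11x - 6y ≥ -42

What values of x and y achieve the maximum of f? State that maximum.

x = 631/34, y = 203/17, maximum f = 675/34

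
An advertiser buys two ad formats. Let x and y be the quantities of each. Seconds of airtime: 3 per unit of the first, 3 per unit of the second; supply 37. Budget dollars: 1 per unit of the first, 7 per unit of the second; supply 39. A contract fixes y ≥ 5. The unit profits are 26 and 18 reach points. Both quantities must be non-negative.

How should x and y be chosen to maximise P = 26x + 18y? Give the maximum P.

Vertices and P = 26x + 18y:
  (0, 39/7) → P = 702/7
  (0, 5) → P = 90
  (4, 5) → P = 194

At the optimal vertex, x + 7y = 39 and y = 5.
Solving simultaneously gives x = 4, y = 5.

x = 4, y = 5, maximum P = 194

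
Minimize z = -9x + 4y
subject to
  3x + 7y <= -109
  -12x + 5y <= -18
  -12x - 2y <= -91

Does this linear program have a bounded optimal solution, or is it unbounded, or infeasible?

unbounded

From the feasible point (285/26, -527/26), moving in the direction (2, -12) keeps every constraint satisfied while z decreases without bound.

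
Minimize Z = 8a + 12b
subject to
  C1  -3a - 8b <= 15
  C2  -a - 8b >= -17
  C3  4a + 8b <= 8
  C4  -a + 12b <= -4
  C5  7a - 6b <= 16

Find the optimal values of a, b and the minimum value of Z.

Feasible corners and Z = 8a + 12b:
  (-37/11, -27/44) → Z = -377/11
  (19/37, -153/74) → Z = -766/37
  (28/13, -2/13) → Z = 200/13

At the optimal vertex, -3a - 8b = 15 and -a + 12b = -4.
Solving simultaneously gives a = -37/11, b = -27/44.

a = -37/11, b = -27/44, minimum Z = -377/11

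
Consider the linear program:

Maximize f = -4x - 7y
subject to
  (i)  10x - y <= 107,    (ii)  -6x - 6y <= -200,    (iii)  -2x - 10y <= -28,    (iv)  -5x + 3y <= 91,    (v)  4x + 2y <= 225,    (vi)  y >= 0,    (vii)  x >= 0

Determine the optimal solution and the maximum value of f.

x = 421/33, y = 679/33, maximum f = -6437/33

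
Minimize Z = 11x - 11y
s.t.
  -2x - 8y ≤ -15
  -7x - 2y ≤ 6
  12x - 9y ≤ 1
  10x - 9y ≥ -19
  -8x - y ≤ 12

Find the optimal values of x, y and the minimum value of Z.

Feasible corners and Z = 11x - 11y:
  (143/114, 89/57) → Z = -385/114
  (-17/98, 94/49) → Z = -2255/98
  (10, 119/9) → Z = -319/9

x = 10, y = 119/9, minimum Z = -319/9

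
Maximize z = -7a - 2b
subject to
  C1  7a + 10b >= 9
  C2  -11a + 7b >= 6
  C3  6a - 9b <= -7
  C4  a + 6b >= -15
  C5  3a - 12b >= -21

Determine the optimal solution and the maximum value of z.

Vertices and z = -7a - 2b:
  (1/53, 47/53) → z = -101/53
  (-17/19, 29/19) → z = 61/19
  (25/37, 71/37) → z = -317/37

The optimum lies where 7a + 10b = 9 and 3a - 12b = -21.
Solving simultaneously gives a = -17/19, b = 29/19.

a = -17/19, b = 29/19, maximum z = 61/19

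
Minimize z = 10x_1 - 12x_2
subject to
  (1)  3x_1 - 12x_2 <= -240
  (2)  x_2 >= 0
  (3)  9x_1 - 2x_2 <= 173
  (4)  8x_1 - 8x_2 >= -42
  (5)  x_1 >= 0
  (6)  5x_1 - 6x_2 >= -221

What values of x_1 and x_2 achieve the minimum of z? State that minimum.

The optimum lies where 9x_1 - 2x_2 = 173 and 8x_1 - 8x_2 = -42.
Solving simultaneously gives x_1 = 367/14, x_2 = 881/28.

x_1 = 367/14, x_2 = 881/28, minimum z = -808/7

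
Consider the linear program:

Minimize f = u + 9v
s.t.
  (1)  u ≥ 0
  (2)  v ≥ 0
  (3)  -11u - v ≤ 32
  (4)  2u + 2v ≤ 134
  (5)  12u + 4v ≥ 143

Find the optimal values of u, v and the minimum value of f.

Extreme points and f = u + 9v:
  (0, 67) → f = 603
  (0, 143/4) → f = 1287/4
  (67, 0) → f = 67
  (143/12, 0) → f = 143/12

u = 143/12, v = 0, minimum f = 143/12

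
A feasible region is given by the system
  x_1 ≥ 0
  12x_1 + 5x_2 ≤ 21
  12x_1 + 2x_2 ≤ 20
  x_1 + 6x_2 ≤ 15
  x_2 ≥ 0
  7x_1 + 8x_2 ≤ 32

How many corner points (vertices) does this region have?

Of the 15 pairwise boundary intersections, those satisfying every inequality are:
  (0, 5/2)
  (0, 0)
  (29/18, 1/3)
  (51/67, 159/67)
  (5/3, 0)

5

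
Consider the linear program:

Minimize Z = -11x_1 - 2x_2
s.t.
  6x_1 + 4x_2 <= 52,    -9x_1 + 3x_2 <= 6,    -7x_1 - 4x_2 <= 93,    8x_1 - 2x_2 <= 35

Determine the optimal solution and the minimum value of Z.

x_1 = 61/11, x_2 = 103/22, minimum Z = -774/11

Feasible corners and Z = -11x_1 - 2x_2:
  (22/9, 28/3) → Z = -410/9
  (61/11, 103/22) → Z = -774/11
  (-101/19, -265/19) → Z = 1641/19
  (-1, -43/2) → Z = 54

At the optimal vertex, 6x_1 + 4x_2 = 52 and 8x_1 - 2x_2 = 35.
Solving simultaneously gives x_1 = 61/11, x_2 = 103/22.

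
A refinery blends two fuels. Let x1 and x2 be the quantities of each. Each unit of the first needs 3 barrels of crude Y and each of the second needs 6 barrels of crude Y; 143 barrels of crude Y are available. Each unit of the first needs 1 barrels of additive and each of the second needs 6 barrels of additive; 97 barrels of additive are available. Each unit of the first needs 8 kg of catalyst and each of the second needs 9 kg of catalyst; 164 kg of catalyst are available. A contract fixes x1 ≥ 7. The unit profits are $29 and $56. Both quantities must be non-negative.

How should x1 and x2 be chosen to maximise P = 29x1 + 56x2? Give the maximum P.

Corner points and P = 29x1 + 56x2:
  (41/2, 0) → P = 1189/2
  (7, 0) → P = 203
  (7, 12) → P = 875

The binding constraints are 8x1 + 9x2 = 164 and x1 = 7.
Solving simultaneously gives x1 = 7, x2 = 12.

x1 = 7, x2 = 12, maximum P = 875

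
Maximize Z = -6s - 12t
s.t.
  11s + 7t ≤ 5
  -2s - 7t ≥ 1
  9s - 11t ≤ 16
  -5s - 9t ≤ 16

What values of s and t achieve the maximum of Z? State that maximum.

s = -4/17, t = -28/17, maximum Z = 360/17

Vertices and Z = -6s - 12t:
  (2/3, -1/3) → Z = 0
  (167/184, -131/184) → Z = 285/92
  (-103/17, 27/17) → Z = 294/17
  (-4/17, -28/17) → Z = 360/17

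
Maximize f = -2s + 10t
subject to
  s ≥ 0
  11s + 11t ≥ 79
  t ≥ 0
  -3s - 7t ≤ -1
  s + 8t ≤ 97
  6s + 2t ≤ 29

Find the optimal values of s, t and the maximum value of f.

s = 0, t = 97/8, maximum f = 485/4

Extreme points and f = -2s + 10t:
  (0, 79/11) → f = 790/11
  (0, 97/8) → f = 485/4
  (161/44, 155/44) → f = 307/11
  (19/23, 553/46) → f = 2727/23

The optimum lies where s = 0 and s + 8t = 97.
Solving simultaneously gives s = 0, t = 97/8.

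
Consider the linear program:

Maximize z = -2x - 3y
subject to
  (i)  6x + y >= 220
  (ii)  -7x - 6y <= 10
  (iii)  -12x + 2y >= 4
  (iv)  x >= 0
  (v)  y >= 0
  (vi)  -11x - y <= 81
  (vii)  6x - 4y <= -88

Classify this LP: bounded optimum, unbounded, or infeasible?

bounded optimum

Extreme points and z = -2x - 3y:
  (109/6, 111) → z = -1108/3
  (0, 220) → z = -660
The feasible region has finitely many vertices and no improving ray; the maximum is -1108/3 at (109/6, 111).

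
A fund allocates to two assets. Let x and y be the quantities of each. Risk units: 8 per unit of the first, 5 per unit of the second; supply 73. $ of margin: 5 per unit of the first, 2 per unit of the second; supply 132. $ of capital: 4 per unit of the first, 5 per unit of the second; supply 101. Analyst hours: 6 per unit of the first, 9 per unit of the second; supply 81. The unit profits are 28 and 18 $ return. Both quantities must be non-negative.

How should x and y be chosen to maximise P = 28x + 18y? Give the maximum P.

x = 6, y = 5, maximum P = 258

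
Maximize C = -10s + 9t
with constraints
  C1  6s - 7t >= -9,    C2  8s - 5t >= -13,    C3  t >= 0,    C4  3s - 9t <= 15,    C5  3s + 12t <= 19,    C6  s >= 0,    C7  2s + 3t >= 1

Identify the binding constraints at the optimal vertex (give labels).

C1 and C6

Corner points and C = -10s + 9t:
  (25/93, 47/31) → C = 1019/93
  (0, 9/7) → C = 81/7
  (5, 0) → C = -50
  (1/2, 0) → C = -5
  (39/7, 4/21) → C = -54
  (0, 1/3) → C = 3

The maximum is at (0, 9/7). Substituting into each constraint, equality holds for C1 and C6; the remaining constraints have slack.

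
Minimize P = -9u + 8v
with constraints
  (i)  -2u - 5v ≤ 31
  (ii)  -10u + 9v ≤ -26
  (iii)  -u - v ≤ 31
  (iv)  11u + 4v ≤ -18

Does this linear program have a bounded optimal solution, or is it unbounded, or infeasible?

bounded optimum

Extreme points and P = -9u + 8v:
  (-149/68, -181/34) → P = -1555/68
  (34/47, -305/47) → P = -2746/47
  (-58/139, -466/139) → P = -3206/139
The feasible region has finitely many vertices and no improving ray; the minimum is -2746/47 at (34/47, -305/47).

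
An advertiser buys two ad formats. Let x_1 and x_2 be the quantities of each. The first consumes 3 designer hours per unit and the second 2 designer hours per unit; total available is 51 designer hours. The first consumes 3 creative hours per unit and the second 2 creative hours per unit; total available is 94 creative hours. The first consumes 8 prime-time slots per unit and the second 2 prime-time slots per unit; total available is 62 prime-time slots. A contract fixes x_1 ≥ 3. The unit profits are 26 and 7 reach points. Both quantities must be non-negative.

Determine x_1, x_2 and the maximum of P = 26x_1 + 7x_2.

Vertices and P = 26x_1 + 7x_2:
  (31/4, 0) → P = 403/2
  (3, 0) → P = 78
  (3, 19) → P = 211

At the optimal vertex, 8x_1 + 2x_2 = 62 and x_1 = 3.
Solving simultaneously gives x_1 = 3, x_2 = 19.

x_1 = 3, x_2 = 19, maximum P = 211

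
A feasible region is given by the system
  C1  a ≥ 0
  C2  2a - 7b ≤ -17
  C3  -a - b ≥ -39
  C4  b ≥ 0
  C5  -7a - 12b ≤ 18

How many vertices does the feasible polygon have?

3

Of the 10 pairwise boundary intersections, those satisfying every inequality are:
  (0, 17/7)
  (0, 39)
  (256/9, 95/9)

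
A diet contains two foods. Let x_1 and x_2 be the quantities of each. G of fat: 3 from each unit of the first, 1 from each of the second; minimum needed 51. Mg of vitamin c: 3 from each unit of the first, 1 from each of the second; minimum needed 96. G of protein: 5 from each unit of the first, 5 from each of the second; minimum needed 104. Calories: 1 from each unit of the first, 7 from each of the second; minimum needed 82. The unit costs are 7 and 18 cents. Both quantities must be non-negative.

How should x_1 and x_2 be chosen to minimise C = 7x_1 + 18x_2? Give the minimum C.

x_1 = 59/2, x_2 = 15/2, minimum C = 683/2

Feasible corners and C = 7x_1 + 18x_2:
  (0, 96) → C = 1728
  (82, 0) → C = 574
  (59/2, 15/2) → C = 683/2
The feasible region is unbounded (it extends along (0, 1), (1, 0)), but C strictly increases along every unbounded feasible direction, so there is no improving ray and the minimum is attained at a vertex.

The binding constraints are 3x_1 + x_2 = 96 and x_1 + 7x_2 = 82.
Solving simultaneously gives x_1 = 59/2, x_2 = 15/2.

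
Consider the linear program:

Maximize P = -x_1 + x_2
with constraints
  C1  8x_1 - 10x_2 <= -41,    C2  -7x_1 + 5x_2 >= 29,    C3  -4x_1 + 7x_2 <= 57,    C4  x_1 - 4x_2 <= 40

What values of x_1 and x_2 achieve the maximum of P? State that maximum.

Corner points and P = -x_1 + x_2:
  (-17/6, 11/6) → P = 14/3
  (-282/11, -361/22) → P = 203/22
  (82/29, 283/29) → P = 201/29
  (-508/9, -217/9) → P = 97/3

The optimum lies where -4x_1 + 7x_2 = 57 and x_1 - 4x_2 = 40.
Solving simultaneously gives x_1 = -508/9, x_2 = -217/9.

x_1 = -508/9, x_2 = -217/9, maximum P = 97/3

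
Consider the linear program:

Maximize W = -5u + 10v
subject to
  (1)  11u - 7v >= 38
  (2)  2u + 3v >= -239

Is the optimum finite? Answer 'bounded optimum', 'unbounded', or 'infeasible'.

unbounded

From the feasible point (-1559/47, -2705/47), moving in the direction (7, 11) keeps every constraint satisfied while W increases without bound.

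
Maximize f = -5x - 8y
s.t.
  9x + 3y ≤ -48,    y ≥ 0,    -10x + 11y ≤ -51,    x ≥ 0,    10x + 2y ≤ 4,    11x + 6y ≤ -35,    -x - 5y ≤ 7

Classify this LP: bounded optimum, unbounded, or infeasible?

infeasible

The boundaries 11x + 6y = -35 and -x - 5y = 7 meet at (-19/7, -6/7), but that point violates 9x + 3y ≤ -48. Every candidate vertex is excluded by some other constraint, so the feasible region is empty.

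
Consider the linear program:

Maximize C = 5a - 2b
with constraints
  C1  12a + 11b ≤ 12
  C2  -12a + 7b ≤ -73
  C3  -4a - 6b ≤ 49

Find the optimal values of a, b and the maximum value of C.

Feasible corners and C = 5a - 2b:
  (887/216, -61/18) → C = 5899/216
  (611/28, -159/7) → C = 4327/28
  (19/20, -44/5) → C = 447/20

a = 611/28, b = -159/7, maximum C = 4327/28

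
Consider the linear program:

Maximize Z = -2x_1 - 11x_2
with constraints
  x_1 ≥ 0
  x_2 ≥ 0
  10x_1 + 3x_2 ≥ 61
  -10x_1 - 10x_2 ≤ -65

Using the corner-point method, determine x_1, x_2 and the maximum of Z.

Corner points and Z = -2x_1 - 11x_2:
  (0, 61/3) → Z = -671/3
  (13/2, 0) → Z = -13
  (83/14, 4/7) → Z = -127/7
The feasible region is unbounded (it extends along (0, 1), (1, 0)), but Z strictly decreases along every unbounded feasible direction, so there is no improving ray and the maximum is attained at a vertex.

The binding constraints are x_2 = 0 and -10x_1 - 10x_2 = -65.
Solving simultaneously gives x_1 = 13/2, x_2 = 0.

x_1 = 13/2, x_2 = 0, maximum Z = -13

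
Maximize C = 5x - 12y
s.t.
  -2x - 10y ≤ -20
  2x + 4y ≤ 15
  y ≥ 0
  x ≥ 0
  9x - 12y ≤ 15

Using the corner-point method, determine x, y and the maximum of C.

Extreme points and C = 5x - 12y:
  (0, 2) → C = -24
  (65/19, 25/19) → C = 25/19
  (0, 15/4) → C = -45
  (4, 7/4) → C = -1

At the optimal vertex, -2x - 10y = -20 and 9x - 12y = 15.
Solving simultaneously gives x = 65/19, y = 25/19.

x = 65/19, y = 25/19, maximum C = 25/19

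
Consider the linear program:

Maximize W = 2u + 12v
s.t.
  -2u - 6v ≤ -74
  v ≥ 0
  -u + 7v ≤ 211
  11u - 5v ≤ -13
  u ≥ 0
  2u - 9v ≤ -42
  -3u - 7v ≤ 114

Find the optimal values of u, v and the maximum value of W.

Extreme points and W = 2u + 12v:
  (73/19, 210/19) → W = 2666/19
  (0, 37/3) → W = 148
  (241/18, 577/18) → W = 3703/9
  (0, 211/7) → W = 2532/7

u = 241/18, v = 577/18, maximum W = 3703/9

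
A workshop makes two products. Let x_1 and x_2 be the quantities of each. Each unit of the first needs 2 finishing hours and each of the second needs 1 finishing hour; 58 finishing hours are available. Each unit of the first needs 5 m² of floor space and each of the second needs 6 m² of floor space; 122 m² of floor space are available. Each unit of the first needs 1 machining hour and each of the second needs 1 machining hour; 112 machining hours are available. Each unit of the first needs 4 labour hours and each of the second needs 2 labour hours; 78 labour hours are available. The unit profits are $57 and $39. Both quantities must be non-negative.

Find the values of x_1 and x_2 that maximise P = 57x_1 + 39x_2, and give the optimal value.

x_1 = 16, x_2 = 7, maximum P = 1185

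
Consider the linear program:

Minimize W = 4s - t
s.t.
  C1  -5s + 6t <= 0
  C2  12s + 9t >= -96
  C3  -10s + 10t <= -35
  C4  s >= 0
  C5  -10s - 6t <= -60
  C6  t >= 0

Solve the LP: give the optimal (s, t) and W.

Vertices and W = 4s - t:
  (21, 35/2) → W = 133/2
  (81/16, 25/16) → W = 299/16
  (6, 0) → W = 24
The feasible region is unbounded (it extends along (6, 5), (1, 0)), but W strictly increases along every unbounded feasible direction, so there is no improving ray and the minimum is attained at a vertex.

The optimum lies where -10s + 10t = -35 and -10s - 6t = -60.
Solving simultaneously gives s = 81/16, t = 25/16.

s = 81/16, t = 25/16, minimum W = 299/16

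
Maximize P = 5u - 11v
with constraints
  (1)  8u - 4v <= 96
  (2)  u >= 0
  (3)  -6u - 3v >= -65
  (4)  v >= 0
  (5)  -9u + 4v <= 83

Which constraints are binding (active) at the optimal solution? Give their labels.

Extreme points and P = 5u - 11v:
  (0, 0) → P = 0
  (0, 83/4) → P = -913/4
  (65/6, 0) → P = 325/6
  (11/51, 361/17) → P = -11858/51

The maximum is at (65/6, 0). Substituting into each constraint, equality holds for (3) and (4); the remaining constraints have slack.

(3) and (4)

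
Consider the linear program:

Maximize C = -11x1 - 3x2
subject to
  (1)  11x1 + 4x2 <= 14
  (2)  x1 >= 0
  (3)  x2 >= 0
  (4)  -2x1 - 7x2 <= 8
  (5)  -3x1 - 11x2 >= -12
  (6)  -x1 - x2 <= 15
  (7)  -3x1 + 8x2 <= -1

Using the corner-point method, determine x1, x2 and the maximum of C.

x1 = 1/3, x2 = 0, maximum C = -11/3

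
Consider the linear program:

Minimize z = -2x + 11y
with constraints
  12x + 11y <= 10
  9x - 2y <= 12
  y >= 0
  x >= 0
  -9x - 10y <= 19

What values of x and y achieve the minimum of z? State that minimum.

x = 5/6, y = 0, minimum z = -5/3

Extreme points and z = -2x + 11y:
  (5/6, 0) → z = -5/3
  (0, 10/11) → z = 10
  (0, 0) → z = 0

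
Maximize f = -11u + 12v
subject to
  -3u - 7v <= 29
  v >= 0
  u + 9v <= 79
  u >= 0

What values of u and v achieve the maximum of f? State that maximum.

u = 0, v = 79/9, maximum f = 316/3

Vertices and f = -11u + 12v:
  (79, 0) → f = -869
  (0, 0) → f = 0
  (0, 79/9) → f = 316/3

The optimum lies where u + 9v = 79 and u = 0.
Solving simultaneously gives u = 0, v = 79/9.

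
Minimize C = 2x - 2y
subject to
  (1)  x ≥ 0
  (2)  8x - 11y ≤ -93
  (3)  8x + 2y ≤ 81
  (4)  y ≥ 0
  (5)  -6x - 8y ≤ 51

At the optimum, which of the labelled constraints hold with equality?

(1) and (3)

Extreme points and C = 2x - 2y:
  (0, 93/11) → C = -186/11
  (0, 81/2) → C = -81
  (705/104, 174/13) → C = -687/52

The minimum is at (0, 81/2). Substituting into each constraint, equality holds for (1) and (3); the remaining constraints have slack.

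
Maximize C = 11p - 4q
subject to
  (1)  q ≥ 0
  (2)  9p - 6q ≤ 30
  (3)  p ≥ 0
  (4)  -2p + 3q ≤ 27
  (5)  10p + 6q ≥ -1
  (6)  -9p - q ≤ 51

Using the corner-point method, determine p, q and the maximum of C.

Feasible corners and C = 11p - 4q:
  (10/3, 0) → C = 110/3
  (0, 0) → C = 0
  (84/5, 101/5) → C = 104
  (0, 9) → C = -36

The binding constraints are 9p - 6q = 30 and -2p + 3q = 27.
Solving simultaneously gives p = 84/5, q = 101/5.

p = 84/5, q = 101/5, maximum C = 104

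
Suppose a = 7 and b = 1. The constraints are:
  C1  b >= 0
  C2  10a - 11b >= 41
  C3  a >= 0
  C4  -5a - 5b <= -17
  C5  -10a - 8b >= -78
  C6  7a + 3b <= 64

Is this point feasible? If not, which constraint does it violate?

C1: 1 ≥ 0 ✓
C2: 59 ≥ 41 ✓
C3: 7 ≥ 0 ✓
C4: -40 ≤ -17 ✓
C5: -78 ≥ -78 ✓
C6: 52 ≤ 64 ✓

feasible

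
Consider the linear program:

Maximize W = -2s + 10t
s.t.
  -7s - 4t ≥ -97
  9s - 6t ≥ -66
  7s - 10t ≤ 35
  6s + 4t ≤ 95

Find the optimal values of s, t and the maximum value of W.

s = 53/13, t = 445/26, maximum W = 163

Feasible corners and W = -2s + 10t:
  (53/13, 445/26) → W = 163
  (555/49, 31/7) → W = 1060/49
  (-145/8, -259/16) → W = -1005/8

At the optimal vertex, -7s - 4t = -97 and 9s - 6t = -66.
Solving simultaneously gives s = 53/13, t = 445/26.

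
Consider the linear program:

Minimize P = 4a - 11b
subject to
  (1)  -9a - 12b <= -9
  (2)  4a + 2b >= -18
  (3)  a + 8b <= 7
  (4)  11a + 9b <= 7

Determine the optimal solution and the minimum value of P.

a = -1/5, b = 9/10, minimum P = -107/10

Feasible corners and P = 4a - 11b:
  (-1/5, 9/10) → P = -107/10
  (1/17, 12/17) → P = -128/17
  (-7/79, 70/79) → P = -798/79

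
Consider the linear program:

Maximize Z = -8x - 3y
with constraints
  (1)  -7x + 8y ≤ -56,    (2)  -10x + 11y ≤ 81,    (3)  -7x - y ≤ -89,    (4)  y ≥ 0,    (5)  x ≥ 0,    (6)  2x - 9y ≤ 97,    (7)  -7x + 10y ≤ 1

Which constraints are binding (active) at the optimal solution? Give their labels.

(3) and (4)

Corner points and Z = -8x - 3y:
  (256/21, 11/3) → Z = -2279/21
  (284/7, 57/2) → Z = -5741/14
  (89/7, 0) → Z = -712/7
  (97/2, 0) → Z = -388
The feasible region is unbounded (it extends along (9, 2), (10, 7)), but Z strictly decreases along every unbounded feasible direction, so there is no improving ray and the maximum is attained at a vertex.

The maximum is at (89/7, 0). Substituting into each constraint, equality holds for (3) and (4); the remaining constraints have slack.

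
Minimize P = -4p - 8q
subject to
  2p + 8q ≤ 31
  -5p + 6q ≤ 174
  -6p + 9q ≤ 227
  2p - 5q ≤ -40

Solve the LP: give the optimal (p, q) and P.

Vertices and P = -4p - 8q:
  (-603/26, 503/52) → P = 200/13
  (-165/26, 71/13) → P = -238/13
  (-630/13, -148/13) → P = 3704/13

At the optimal vertex, 2p + 8q = 31 and 2p - 5q = -40.
Solving simultaneously gives p = -165/26, q = 71/13.

p = -165/26, q = 71/13, minimum P = -238/13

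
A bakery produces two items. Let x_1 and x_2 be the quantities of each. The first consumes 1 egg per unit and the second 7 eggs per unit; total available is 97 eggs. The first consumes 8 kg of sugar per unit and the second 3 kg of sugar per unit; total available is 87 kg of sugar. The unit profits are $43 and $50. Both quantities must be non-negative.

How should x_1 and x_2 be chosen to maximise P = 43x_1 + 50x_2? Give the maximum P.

Extreme points and P = 43x_1 + 50x_2:
  (0, 0) → P = 0
  (0, 97/7) → P = 4850/7
  (87/8, 0) → P = 3741/8
  (6, 13) → P = 908

x_1 = 6, x_2 = 13, maximum P = 908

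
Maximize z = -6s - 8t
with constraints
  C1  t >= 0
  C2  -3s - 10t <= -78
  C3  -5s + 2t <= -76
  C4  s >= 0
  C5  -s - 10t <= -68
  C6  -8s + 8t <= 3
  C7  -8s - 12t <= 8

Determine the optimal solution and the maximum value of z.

s = 224/13, t = 66/13, maximum z = -144

Vertices and z = -6s - 8t:
  (68, 0) → z = -408
  (224/13, 66/13) → z = -144
  (307/12, 623/24) → z = -2167/6
The feasible region is unbounded (it extends along (1, 1), (1, 0)), but z strictly decreases along every unbounded feasible direction, so there is no improving ray and the maximum is attained at a vertex.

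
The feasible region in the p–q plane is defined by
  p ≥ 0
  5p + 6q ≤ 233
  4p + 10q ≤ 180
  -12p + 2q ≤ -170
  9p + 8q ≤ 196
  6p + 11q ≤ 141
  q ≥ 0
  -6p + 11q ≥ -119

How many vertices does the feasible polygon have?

Intersecting each pair of boundary lines and keeping only the points that satisfy every inequality leaves:
  (269/18, 14/3)
  (85/6, 0)
  (1028/51, 31/17)
  (148/7, 5/7)
  (119/6, 0)

5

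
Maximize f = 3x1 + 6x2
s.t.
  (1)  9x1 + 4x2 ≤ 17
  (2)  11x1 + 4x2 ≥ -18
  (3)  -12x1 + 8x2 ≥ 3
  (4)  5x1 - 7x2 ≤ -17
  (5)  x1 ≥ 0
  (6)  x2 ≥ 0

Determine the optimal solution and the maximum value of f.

x1 = 0, x2 = 17/4, maximum f = 51/2

Corner points and f = 3x1 + 6x2:
  (51/83, 238/83) → f = 1581/83
  (0, 17/4) → f = 51/2
  (0, 17/7) → f = 102/7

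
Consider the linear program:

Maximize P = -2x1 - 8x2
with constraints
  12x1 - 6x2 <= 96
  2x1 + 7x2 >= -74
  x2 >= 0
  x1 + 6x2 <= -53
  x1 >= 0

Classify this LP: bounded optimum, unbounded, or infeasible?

infeasible

The boundaries 12x1 - 6x2 = 96 and 2x1 + 7x2 = -74 meet at (19/8, -45/4), but that point violates x2 ≥ 0. Every candidate vertex is excluded by some other constraint, so the feasible region is empty.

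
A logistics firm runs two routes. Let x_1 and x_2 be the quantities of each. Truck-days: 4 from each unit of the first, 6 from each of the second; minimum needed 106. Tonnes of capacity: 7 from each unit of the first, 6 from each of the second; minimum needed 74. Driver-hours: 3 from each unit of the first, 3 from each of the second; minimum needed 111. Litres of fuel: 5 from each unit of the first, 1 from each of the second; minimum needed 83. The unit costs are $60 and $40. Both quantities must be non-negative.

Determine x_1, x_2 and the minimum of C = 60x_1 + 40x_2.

x_1 = 23/2, x_2 = 51/2, minimum C = 1710

Corner points and C = 60x_1 + 40x_2:
  (0, 83) → C = 3320
  (37, 0) → C = 2220
  (23/2, 51/2) → C = 1710
The feasible region is unbounded (it extends along (0, 1), (1, 0)), but C strictly increases along every unbounded feasible direction, so there is no improving ray and the minimum is attained at a vertex.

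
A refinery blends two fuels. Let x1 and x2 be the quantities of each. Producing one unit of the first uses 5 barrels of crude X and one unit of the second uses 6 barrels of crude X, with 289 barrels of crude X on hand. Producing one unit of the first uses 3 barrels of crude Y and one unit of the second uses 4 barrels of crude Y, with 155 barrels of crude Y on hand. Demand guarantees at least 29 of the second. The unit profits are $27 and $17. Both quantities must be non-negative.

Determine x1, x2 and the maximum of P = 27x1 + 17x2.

x1 = 13, x2 = 29, maximum P = 844

Corner points and P = 27x1 + 17x2:
  (0, 155/4) → P = 2635/4
  (0, 29) → P = 493
  (13, 29) → P = 844

The binding constraints are 3x1 + 4x2 = 155 and x2 = 29.
Solving simultaneously gives x1 = 13, x2 = 29.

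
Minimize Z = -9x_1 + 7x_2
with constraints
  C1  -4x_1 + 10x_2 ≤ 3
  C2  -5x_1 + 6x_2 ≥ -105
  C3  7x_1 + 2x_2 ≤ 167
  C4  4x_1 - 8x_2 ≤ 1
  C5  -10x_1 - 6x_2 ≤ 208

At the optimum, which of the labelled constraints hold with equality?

Extreme points and Z = -9x_1 + 7x_2:
  (17/4, 2) → Z = -97/4
  (-1049/62, -401/62) → Z = 107
  (-829/52, -421/52) → Z = 2257/26

The minimum is at (17/4, 2). Substituting into each constraint, equality holds for C1 and C4; the remaining constraints have slack.

C1 and C4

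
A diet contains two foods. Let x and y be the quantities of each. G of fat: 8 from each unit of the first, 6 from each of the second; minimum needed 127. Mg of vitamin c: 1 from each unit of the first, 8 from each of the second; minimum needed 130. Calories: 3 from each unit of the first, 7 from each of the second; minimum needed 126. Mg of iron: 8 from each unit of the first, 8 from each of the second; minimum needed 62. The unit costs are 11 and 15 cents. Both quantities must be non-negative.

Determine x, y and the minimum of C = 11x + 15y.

x = 7/2, y = 33/2, minimum C = 286

Vertices and C = 11x + 15y:
  (0, 127/6) → C = 635/2
  (130, 0) → C = 1430
  (7/2, 33/2) → C = 286
  (98/17, 264/17) → C = 5038/17
The feasible region is unbounded (it extends along (0, 1), (1, 0)), but C strictly increases along every unbounded feasible direction, so there is no improving ray and the minimum is attained at a vertex.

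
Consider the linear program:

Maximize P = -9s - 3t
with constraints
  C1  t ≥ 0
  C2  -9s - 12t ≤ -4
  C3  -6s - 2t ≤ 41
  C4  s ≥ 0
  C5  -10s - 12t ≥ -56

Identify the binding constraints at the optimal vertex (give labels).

C2 and C4

Extreme points and P = -9s - 3t:
  (4/9, 0) → P = -4
  (28/5, 0) → P = -252/5
  (0, 1/3) → P = -1
  (0, 14/3) → P = -14

The maximum is at (0, 1/3). Substituting into each constraint, equality holds for C2 and C4; the remaining constraints have slack.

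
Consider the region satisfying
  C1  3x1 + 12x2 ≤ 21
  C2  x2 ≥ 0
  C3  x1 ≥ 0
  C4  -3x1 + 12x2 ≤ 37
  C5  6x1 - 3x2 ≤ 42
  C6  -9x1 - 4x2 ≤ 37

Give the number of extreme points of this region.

3

Intersecting each pair of boundary lines and keeping only the points that satisfy every inequality leaves:
  (7, 0)
  (0, 7/4)
  (0, 0)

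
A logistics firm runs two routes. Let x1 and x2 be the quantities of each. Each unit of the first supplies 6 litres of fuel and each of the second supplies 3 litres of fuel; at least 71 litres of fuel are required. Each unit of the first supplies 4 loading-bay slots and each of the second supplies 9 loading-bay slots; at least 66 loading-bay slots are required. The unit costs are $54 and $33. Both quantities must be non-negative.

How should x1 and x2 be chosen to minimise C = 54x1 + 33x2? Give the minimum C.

Extreme points and C = 54x1 + 33x2:
  (0, 71/3) → C = 781
  (33/2, 0) → C = 891
  (21/2, 8/3) → C = 655
The feasible region is unbounded (it extends along (0, 1), (1, 0)), but C strictly increases along every unbounded feasible direction, so there is no improving ray and the minimum is attained at a vertex.

x1 = 21/2, x2 = 8/3, minimum C = 655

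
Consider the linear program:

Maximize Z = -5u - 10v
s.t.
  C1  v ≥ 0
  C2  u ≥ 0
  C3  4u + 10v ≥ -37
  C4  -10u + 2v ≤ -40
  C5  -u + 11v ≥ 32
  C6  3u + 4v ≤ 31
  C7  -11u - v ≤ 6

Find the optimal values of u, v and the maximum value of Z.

u = 14/3, v = 10/3, maximum Z = -170/3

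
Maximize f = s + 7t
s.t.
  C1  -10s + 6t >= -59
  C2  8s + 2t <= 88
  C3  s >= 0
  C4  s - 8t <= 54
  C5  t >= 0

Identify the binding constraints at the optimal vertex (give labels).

Vertices and f = s + 7t:
  (19/2, 6) → f = 103/2
  (59/10, 0) → f = 59/10
  (0, 44) → f = 308
  (0, 0) → f = 0

The maximum is at (0, 44). Substituting into each constraint, equality holds for C2 and C3; the remaining constraints have slack.

C2 and C3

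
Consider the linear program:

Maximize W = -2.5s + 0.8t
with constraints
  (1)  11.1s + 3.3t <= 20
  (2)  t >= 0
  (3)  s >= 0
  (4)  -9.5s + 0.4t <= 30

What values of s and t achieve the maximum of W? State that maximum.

s = 0, t = 200/33, maximum W = 160/33

Feasible corners and W = -2.5s + 0.8t:
  (200/111, 0) → W = -500/111
  (0, 200/33) → W = 160/33
  (0, 0) → W = 0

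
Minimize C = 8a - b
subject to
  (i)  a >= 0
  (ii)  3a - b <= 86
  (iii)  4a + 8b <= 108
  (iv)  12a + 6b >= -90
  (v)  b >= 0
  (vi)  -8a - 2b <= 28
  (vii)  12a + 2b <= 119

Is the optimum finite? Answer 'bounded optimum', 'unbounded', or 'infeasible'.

bounded optimum

Vertices and C = 8a - b:
  (0, 27/2) → C = -27/2
  (0, 0) → C = 0
  (92/11, 205/22) → C = 1267/22
  (119/12, 0) → C = 238/3
The feasible region has finitely many vertices and no improving ray; the minimum is -27/2 at (0, 27/2).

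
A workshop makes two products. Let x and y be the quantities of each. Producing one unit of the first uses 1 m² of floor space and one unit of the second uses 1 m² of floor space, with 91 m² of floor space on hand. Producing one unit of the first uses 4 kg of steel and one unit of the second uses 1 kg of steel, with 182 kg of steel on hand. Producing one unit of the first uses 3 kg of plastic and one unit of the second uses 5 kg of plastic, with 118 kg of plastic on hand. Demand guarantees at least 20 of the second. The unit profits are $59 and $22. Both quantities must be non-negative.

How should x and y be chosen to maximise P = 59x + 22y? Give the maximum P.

x = 6, y = 20, maximum P = 794

Extreme points and P = 59x + 22y:
  (0, 118/5) → P = 2596/5
  (0, 20) → P = 440
  (6, 20) → P = 794

The optimum lies where 3x + 5y = 118 and y = 20.
Solving simultaneously gives x = 6, y = 20.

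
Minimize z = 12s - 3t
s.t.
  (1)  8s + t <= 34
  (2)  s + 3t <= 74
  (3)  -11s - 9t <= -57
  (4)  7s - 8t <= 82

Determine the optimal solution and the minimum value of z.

s = -165/8, t = 757/24, minimum z = -2737/8

Vertices and z = 12s - 3t:
  (28/23, 558/23) → z = -1338/23
  (249/61, 82/61) → z = 2742/61
  (-165/8, 757/24) → z = -2737/8

The optimum lies where s + 3t = 74 and -11s - 9t = -57.
Solving simultaneously gives s = -165/8, t = 757/24.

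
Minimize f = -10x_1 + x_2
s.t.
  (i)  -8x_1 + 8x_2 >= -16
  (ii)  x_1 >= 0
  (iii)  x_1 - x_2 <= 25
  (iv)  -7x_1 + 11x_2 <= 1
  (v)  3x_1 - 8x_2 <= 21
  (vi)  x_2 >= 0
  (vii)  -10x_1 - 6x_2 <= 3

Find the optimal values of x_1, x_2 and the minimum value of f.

x_1 = 23/4, x_2 = 15/4, minimum f = -215/4

Vertices and f = -10x_1 + x_2:
  (23/4, 15/4) → f = -215/4
  (2, 0) → f = -20
  (0, 1/11) → f = 1/11
  (0, 0) → f = 0

The optimum lies where -8x_1 + 8x_2 = -16 and -7x_1 + 11x_2 = 1.
Solving simultaneously gives x_1 = 23/4, x_2 = 15/4.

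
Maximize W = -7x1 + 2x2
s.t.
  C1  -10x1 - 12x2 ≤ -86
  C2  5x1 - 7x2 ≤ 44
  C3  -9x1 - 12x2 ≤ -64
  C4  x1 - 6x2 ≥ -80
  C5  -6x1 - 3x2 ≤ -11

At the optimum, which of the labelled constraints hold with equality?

Vertices and W = -7x1 + 2x2:
  (113/13, -1/13) → W = -61
  (-3, 29/3) → W = 121/3
  (824/23, 444/23) → W = -4880/23
  (-58/13, 491/39) → W = 2200/39

The maximum is at (-58/13, 491/39). Substituting into each constraint, equality holds for C4 and C5; the remaining constraints have slack.

C4 and C5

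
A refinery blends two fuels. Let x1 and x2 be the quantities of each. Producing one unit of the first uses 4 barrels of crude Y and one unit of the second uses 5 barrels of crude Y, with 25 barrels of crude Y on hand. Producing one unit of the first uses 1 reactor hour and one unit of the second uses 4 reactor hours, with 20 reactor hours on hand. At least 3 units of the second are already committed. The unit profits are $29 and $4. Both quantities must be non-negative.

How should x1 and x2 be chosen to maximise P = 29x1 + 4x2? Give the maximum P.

x1 = 5/2, x2 = 3, maximum P = 169/2

Corner points and P = 29x1 + 4x2:
  (0, 5) → P = 20
  (0, 3) → P = 12
  (5/2, 3) → P = 169/2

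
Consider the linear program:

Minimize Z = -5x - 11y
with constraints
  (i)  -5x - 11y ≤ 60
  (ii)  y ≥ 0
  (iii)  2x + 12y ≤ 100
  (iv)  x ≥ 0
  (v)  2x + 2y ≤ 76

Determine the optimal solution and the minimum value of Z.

Vertices and Z = -5x - 11y:
  (0, 0) → Z = 0
  (38, 0) → Z = -190
  (0, 25/3) → Z = -275/3
  (178/5, 12/5) → Z = -1022/5

x = 178/5, y = 12/5, minimum Z = -1022/5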